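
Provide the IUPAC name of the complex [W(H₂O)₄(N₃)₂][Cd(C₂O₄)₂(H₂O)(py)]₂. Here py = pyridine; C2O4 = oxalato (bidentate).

Cadmium is always +2 in its complexes; the anion's ligand charges sum to -4, so the complex anion is 2−.
With 2 anions per cation, the cation must be 2×2 = 4+.
Cation: ligand charges sum to -2; for the ion to be 4+, W = +6.

tetraaquadiazidotungsten(VI) aquadioxalato(pyridine)cadmate(II)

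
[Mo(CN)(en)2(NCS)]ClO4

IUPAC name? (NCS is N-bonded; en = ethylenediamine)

The 1 perchlorate counter-ion carries a total charge of -1, so each complex ion is 1+.
Ligand charges: 1×isothiocyanato (-1 each), 2×ethylenediamine (neutral), 1×cyano (-1 each); total -2. So Mo + (-2) = 1+, giving Mo = +3.
Ligands are named alphabetically: cyano before ethylenediamine before isothiocyanato.

cyanobis(ethylenediamine)isothiocyanatomolybdenum(III) perchlorate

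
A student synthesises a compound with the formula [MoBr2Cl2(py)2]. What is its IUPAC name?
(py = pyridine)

There is no counter-ion, so the complex is neutral overall.
Ligand charges: 2×pyridine (neutral), 2×chloro (-1 each), 2×bromo (-1 each); total -4. So Mo + (-4) = 0, giving Mo = +4.
Ligands are named alphabetically: bromo before chloro before pyridine.

dibromodichlorobis(pyridine)molybdenum(IV)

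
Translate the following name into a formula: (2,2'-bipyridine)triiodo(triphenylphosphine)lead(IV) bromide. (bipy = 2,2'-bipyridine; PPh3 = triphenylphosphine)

[Pb(bipy)I3(PPh3)]Br

Ligands: 3 iodo (I, -1), 1 2,2'-bipyridine (bipy, neutral), 1 triphenylphosphine (PPh3, neutral). Ligand charge sum = -3.
With Pb in oxidation state +4, the complex ion is [Pb...]^1+.
Charge balance with bromide (-1) requires 1 complex ion per 1 bromide.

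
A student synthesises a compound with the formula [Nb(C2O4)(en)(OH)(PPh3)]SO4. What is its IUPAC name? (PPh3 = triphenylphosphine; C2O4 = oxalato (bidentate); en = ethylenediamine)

(ethylenediamine)hydroxooxalato(triphenylphosphine)niobium(V) sulfate

The 1 sulfate counter-ion carries a total charge of -2, so each complex ion is 2+.
Ligand charges: 1×triphenylphosphine (neutral), 1×oxalato (-2 each), 1×hydroxo (-1 each), 1×ethylenediamine (neutral); total -3. So Nb + (-3) = 2+, giving Nb = +5.
Ligands are named alphabetically: ethylenediamine before hydroxo before oxalato before triphenylphosphine.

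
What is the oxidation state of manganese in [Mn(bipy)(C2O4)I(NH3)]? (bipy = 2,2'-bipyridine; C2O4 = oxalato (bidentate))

+3

No counter-ion: the bracketed complex is neutral.
Ligand charges: 1×I = -1; 1×NH3 neutral; 1×bipy neutral; 1×C2O4 = -2; sum -3.
Mn + (-3) = 0 ⇒ Mn is +3.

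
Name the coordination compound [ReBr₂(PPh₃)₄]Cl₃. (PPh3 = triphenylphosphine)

The 3 chloride counter-ions carry a total charge of -3, so each complex ion is 3+.
Ligand charges: 4×triphenylphosphine (neutral), 2×bromo (-1 each); total -2. So Re + (-2) = 3+, giving Re = +5.
Ligands are named alphabetically: bromo before triphenylphosphine.

dibromotetrakis(triphenylphosphine)rhenium(V) chloride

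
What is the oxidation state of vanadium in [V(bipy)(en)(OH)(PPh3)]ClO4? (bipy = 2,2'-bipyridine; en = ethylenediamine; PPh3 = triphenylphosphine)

1 perchlorate outside the brackets (-1 each) → the complex ion is 1+.
Ligand charges: 1×bipy neutral; 1×en neutral; 1×PPh3 neutral; 1×OH = -1; sum -1.
V + (-1) = 1+ ⇒ V is +2.

+2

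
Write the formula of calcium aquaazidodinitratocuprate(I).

Ca[Cu(H2O)(N3)(NO3)2]

Ligands: 2 nitrato (NO3, -1), 1 azido (N3, -1), 1 aqua (H2O, neutral). Ligand charge sum = -3.
Charge balance with calcium (+2) requires 1 complex ion per 1 calcium.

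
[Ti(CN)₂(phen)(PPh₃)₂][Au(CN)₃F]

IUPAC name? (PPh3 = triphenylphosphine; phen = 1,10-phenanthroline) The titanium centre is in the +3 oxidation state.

dicyano(1,10-phenanthroline)bis(triphenylphosphine)titanium(III) tricyanofluoroaurate(III)

Both ions are complex: the cation is named first with the plain metal name, the anion second with the -ate form; each ion's ligands are alphabetised independently.
Ti is given as +3; the cation's ligand charges sum to -2, so the complex cation is 1+.
A 1:1 salt means the anion carries the equal and opposite charge, 1−.
Anion: ligand charges sum to -4; for the ion to be 1−, Au = +3.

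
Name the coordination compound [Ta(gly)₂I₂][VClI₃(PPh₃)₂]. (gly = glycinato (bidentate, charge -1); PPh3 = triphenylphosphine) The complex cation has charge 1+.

Both ions are complex: the cation is named first with the plain metal name, the anion second with the -ate form; each ion's ligands are alphabetised independently.
The complex cation is given as 1+; its ligand charges sum to -4, so Ta = +5.
A 1:1 salt means the anion carries the equal and opposite charge, 1−.
Anion: ligand charges sum to -4; for the ion to be 1−, V = +3.

bis(glycinato)diiodotantalum(V) chlorotriiodobis(triphenylphosphine)vanadate(III)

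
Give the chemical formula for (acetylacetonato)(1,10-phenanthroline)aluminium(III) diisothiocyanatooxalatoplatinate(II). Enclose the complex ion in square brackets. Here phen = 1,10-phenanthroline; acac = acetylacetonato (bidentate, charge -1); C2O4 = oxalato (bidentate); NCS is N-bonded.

[Al(acac)(phen)][Pt(C2O4)(NCS)2]

Cation [Al…]: ligand charges -1, Al(III) ⇒ ion charge 2+.
Anion [Pt…]: ligand charges -4, Pt(II) ⇒ ion charge 2−.
One 2+ cation balances one 2− anion.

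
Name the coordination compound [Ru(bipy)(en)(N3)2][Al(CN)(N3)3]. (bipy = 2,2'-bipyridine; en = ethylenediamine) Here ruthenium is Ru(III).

diazido(2,2'-bipyridine)(ethylenediamine)ruthenium(III) triazidocyanoaluminate(III)

Both ions are complex: the cation is named first with the plain metal name, the anion second with the -ate form; each ion's ligands are alphabetised independently.
Ru is given as +3; the cation's ligand charges sum to -2, so the complex cation is 1+.
A 1:1 salt means the anion carries the equal and opposite charge, 1−.
Anion: ligand charges sum to -4; for the ion to be 1−, Al = +3.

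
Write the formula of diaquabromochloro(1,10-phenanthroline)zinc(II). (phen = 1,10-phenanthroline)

[ZnBrCl(H2O)2(phen)]

Ligands: 1 chloro (Cl, -1), 2 aqua (H2O, neutral), 1 bromo (Br, -1), 1 1,10-phenanthroline (phen, neutral). Ligand charge sum = -2.
With Zn in oxidation state +2, the complex ion is [Zn...].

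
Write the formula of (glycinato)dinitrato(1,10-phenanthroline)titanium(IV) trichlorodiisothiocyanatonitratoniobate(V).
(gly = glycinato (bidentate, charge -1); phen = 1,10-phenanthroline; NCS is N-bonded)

[Ti(gly)(NO3)2(phen)][NbCl3(NCS)2(NO3)]

Cation [Ti…]: ligand charges -3, Ti(IV) ⇒ ion charge 1+.
Anion [Nb…]: ligand charges -6, Nb(V) ⇒ ion charge 1−.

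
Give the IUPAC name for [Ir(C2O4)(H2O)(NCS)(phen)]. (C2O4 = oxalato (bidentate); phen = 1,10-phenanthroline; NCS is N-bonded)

aquaisothiocyanatooxalato(1,10-phenanthroline)iridium(III)

There is no counter-ion, so the complex is neutral overall.
Ligand charges: 1×oxalato (-2 each), 1×1,10-phenanthroline (neutral), 1×aqua (neutral), 1×isothiocyanato (-1 each); total -3. So Ir + (-3) = 0, giving Ir = +3.
Ligands are named alphabetically: aqua before isothiocyanato before oxalato before phenanthroline.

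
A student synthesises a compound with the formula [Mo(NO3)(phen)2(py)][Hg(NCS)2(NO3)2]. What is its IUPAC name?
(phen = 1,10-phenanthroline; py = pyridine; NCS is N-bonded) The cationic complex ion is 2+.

nitratobis(1,10-phenanthroline)(pyridine)molybdenum(III) diisothiocyanatodinitratomercurate(II)

The complex cation is given as 2+; its ligand charges sum to -1, so Mo = +3.
A 1:1 salt means the anion carries the equal and opposite charge, 2−.
Anion: ligand charges sum to -4; for the ion to be 2−, Hg = +2.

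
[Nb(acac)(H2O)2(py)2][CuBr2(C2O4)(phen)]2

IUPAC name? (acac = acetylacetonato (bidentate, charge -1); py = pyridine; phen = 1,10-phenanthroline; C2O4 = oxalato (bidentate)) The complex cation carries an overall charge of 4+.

(acetylacetonato)diaquabis(pyridine)niobium(V) dibromooxalato(1,10-phenanthroline)cuprate(II)

The complex cation is given as 4+; its ligand charges sum to -1, so Nb = +5.
With 2 anions per cation, each anion must be 4/2 = 2−.
Anion: ligand charges sum to -4; for the ion to be 2−, Cu = +2.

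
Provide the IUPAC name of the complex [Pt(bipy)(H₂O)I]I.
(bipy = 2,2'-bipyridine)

The 1 iodide counter-ion carries a total charge of -1, so each complex ion is 1+.
Ligand charges: 1×aqua (neutral), 1×iodo (-1 each), 1×2,2'-bipyridine (neutral); total -1. So Pt + (-1) = 1+, giving Pt = +2.
Ligands are named alphabetically: aqua before bipyridine before iodo.

aqua(2,2'-bipyridine)iodoplatinum(II) iodide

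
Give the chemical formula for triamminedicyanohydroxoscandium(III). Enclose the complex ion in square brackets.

[Sc(CN)2(NH3)3(OH)]

Ligands: 1 hydroxo (OH, -1), 2 cyano (CN, -1), 3 ammine (NH3, neutral). Ligand charge sum = -3.
With Sc in oxidation state +3, the complex ion is [Sc...].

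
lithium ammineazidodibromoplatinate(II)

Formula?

Li[PtBr2(N3)(NH3)]

Ligands: 1 ammine (NH3, neutral), 2 bromo (Br, -1), 1 azido (N3, -1). Ligand charge sum = -3.
With Pt in oxidation state +2, the complex ion is [Pt...]^1−.
Charge balance with lithium (+1) requires 1 complex ion per 1 lithium.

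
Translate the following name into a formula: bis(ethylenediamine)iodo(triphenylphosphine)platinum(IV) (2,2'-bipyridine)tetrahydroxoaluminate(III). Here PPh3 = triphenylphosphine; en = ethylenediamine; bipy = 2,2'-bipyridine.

[Pt(en)2I(PPh3)][Al(bipy)(OH)4]3

Cation [Pt…]: ligand charges -1, Pt(IV) ⇒ ion charge 3+.
Anion [Al…]: ligand charges -4, Al(III) ⇒ ion charge 1−.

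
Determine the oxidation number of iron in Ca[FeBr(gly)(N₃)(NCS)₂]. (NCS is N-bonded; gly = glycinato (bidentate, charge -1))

1 calcium outside the brackets (+2 each) → the complex ion is 2−.
Ligand charges: 2×NCS = -2; 1×N3 = -1; 1×gly = -1; 1×Br = -1; sum -5.
Fe + (-5) = 2− ⇒ Fe is +3.

+3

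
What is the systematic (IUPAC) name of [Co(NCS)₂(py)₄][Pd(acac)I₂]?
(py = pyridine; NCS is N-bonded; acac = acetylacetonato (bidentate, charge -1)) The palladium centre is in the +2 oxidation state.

Both ions are complex: the cation is named first with the plain metal name, the anion second with the -ate form; each ion's ligands are alphabetised independently.
Pd is given as +2; the anion's ligand charges sum to -3, so the complex anion is 1−.
A 1:1 salt means the cation carries the equal and opposite charge, 1+.
Cation: ligand charges sum to -2; for the ion to be 1+, Co = +3.

diisothiocyanatotetrakis(pyridine)cobalt(III) (acetylacetonato)diiodopalladate(II)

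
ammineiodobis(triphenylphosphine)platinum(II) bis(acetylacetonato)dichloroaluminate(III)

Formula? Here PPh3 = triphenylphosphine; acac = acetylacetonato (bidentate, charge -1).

[PtI(NH3)(PPh3)2][Al(acac)2Cl2]

Cation [Pt…]: ligand charges -1, Pt(II) ⇒ ion charge 1+.
Anion [Al…]: ligand charges -4, Al(III) ⇒ ion charge 1−.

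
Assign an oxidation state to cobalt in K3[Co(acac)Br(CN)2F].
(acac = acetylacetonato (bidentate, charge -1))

3 potassium outside the brackets (+1 each) → the complex ion is 3−.
Ligand charges: 1×acac = -1; 1×F = -1; 2×CN = -2; 1×Br = -1; sum -5.
Co + (-5) = 3− ⇒ Co is +2.

+2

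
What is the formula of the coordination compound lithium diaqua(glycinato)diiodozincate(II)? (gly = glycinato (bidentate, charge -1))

Ligands: 2 iodo (I, -1), 1 glycinato (gly, -1), 2 aqua (H2O, neutral). Ligand charge sum = -3.
With Zn in oxidation state +2, the complex ion is [Zn...]^1−.
Charge balance with lithium (+1) requires 1 complex ion per 1 lithium.

Li[Zn(gly)(H2O)2I2]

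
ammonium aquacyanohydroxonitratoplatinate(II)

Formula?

NH4[Pt(CN)(H2O)(NO3)(OH)]

Ligands: 1 hydroxo (OH, -1), 1 nitrato (NO3, -1), 1 cyano (CN, -1), 1 aqua (H2O, neutral). Ligand charge sum = -3.
Charge balance with ammonium (+1) requires 1 complex ion per 1 ammonium.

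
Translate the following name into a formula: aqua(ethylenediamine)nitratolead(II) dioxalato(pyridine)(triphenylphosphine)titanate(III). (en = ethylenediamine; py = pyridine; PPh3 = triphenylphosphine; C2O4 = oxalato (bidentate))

Cation [Pb…]: ligand charges -1, Pb(II) ⇒ ion charge 1+.
Anion [Ti…]: ligand charges -4, Ti(III) ⇒ ion charge 1−.
One 1+ cation balances one 1− anion.

[Pb(en)(H2O)(NO3)][Ti(C2O4)2(PPh3)(py)]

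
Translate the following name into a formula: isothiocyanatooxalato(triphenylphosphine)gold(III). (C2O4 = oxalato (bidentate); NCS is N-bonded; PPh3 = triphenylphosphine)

[Au(C2O4)(NCS)(PPh3)]

Ligands: 1 oxalato (C2O4, -2), 1 isothiocyanato (NCS, -1), 1 triphenylphosphine (PPh3, neutral). Ligand charge sum = -3.
With Au in oxidation state +3, the complex ion is [Au...].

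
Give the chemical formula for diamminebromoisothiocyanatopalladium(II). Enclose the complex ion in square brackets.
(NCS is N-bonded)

[PdBr(NCS)(NH3)2]

Ligands: 1 bromo (Br, -1), 2 ammine (NH3, neutral), 1 isothiocyanato (NCS, -1). Ligand charge sum = -2.
With Pd in oxidation state +2, the complex ion is [Pd...].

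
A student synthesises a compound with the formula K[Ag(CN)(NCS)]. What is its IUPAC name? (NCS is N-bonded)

The 1 potassium counter-ion carries a total charge of +1, so each complex ion is 1−.
Ligand charges: 1×cyano (-1 each), 1×isothiocyanato (-1 each); total -2. So Ag + (-2) = 1−, giving Ag = +1.
The complex ion is anionic, so silver takes the -ate form argentate(I).

potassium cyanoisothiocyanatoargentate(I)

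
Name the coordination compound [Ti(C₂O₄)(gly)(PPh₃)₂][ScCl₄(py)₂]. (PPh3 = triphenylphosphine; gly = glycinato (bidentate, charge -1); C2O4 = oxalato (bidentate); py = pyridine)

Both ions are complex: the cation is named first with the plain metal name, the anion second with the -ate form; each ion's ligands are alphabetised independently.
Scandium is always +3 in its complexes; the anion's ligand charges sum to -4, so the complex anion is 1−.
A 1:1 salt means the cation carries the equal and opposite charge, 1+.
Cation: ligand charges sum to -3; for the ion to be 1+, Ti = +4.

(glycinato)oxalatobis(triphenylphosphine)titanium(IV) tetrachlorobis(pyridine)scandate(III)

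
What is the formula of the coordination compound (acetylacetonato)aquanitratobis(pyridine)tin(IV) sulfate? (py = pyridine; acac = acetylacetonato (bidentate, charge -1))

[Sn(acac)(H2O)(NO3)(py)2]SO4

Ligands: 1 aqua (H2O, neutral), 1 nitrato (NO3, -1), 2 pyridine (py, neutral), 1 acetylacetonato (acac, -1). Ligand charge sum = -2.
With Sn in oxidation state +4, the complex ion is [Sn...]^2+.
Charge balance with sulfate (-2) requires 1 complex ion per 1 sulfate.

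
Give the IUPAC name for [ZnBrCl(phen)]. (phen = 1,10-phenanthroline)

bromochloro(1,10-phenanthroline)zinc(II)

There is no counter-ion, so the complex is neutral overall.
Ligand charges: 1×bromo (-1 each), 1×chloro (-1 each), 1×1,10-phenanthroline (neutral); total -2. So Zn + (-2) = 0, giving Zn = +2.
Ligands are named alphabetically: bromo before chloro before phenanthroline.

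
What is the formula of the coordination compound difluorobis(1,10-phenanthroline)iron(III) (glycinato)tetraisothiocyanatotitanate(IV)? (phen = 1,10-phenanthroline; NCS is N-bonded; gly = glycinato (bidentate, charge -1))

[FeF2(phen)2][Ti(gly)(NCS)4]

Cation [Fe…]: ligand charges -2, Fe(III) ⇒ ion charge 1+.
Anion [Ti…]: ligand charges -5, Ti(IV) ⇒ ion charge 1−.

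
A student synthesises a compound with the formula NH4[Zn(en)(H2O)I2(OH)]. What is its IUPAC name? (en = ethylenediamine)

ammonium aqua(ethylenediamine)hydroxodiiodozincate(II)

The 1 ammonium counter-ion carries a total charge of +1, so each complex ion is 1−.
Ligand charges: 1×hydroxo (-1 each), 2×iodo (-1 each), 1×aqua (neutral), 1×ethylenediamine (neutral); total -3. So Zn + (-3) = 1−, giving Zn = +2.
Ligands are named alphabetically: aqua before ethylenediamine before hydroxo before iodo.
The complex ion is anionic, so zinc takes the -ate form zincate(II).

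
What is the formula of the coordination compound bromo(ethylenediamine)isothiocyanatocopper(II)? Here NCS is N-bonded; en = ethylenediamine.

[CuBr(en)(NCS)]

Ligands: 1 isothiocyanato (NCS, -1), 1 bromo (Br, -1), 1 ethylenediamine (en, neutral). Ligand charge sum = -2.
With Cu in oxidation state +2, the complex ion is [Cu...].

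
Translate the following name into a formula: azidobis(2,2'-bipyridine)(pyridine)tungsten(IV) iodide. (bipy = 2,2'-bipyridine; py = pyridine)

Ligands: 1 azido (N3, -1), 2 2,2'-bipyridine (bipy, neutral), 1 pyridine (py, neutral). Ligand charge sum = -1.
Charge balance with iodide (-1) requires 1 complex ion per 3 iodide.

[W(bipy)2(N3)(py)]I3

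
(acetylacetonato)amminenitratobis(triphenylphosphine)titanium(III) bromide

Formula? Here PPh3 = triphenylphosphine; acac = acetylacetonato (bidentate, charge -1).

Ligands: 2 triphenylphosphine (PPh3, neutral), 1 ammine (NH3, neutral), 1 nitrato (NO3, -1), 1 acetylacetonato (acac, -1). Ligand charge sum = -2.
Charge balance with bromide (-1) requires 1 complex ion per 1 bromide.

[Ti(acac)(NH3)(NO3)(PPh3)2]Br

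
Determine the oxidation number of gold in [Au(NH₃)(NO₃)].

+1

No counter-ion: the bracketed complex is neutral.
Ligand charges: 1×NO3 = -1; 1×NH3 neutral; sum -1.
Au + (-1) = 0 ⇒ Au is +1.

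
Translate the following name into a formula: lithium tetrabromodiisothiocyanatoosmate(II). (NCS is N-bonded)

Ligands: 2 isothiocyanato (NCS, -1), 4 bromo (Br, -1). Ligand charge sum = -6.
With Os in oxidation state +2, the complex ion is [Os...]^4−.
Charge balance with lithium (+1) requires 1 complex ion per 4 lithium.

Li4[OsBr4(NCS)2]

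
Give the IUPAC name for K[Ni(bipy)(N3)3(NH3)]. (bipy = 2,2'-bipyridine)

potassium amminetriazido(2,2'-bipyridine)nickelate(II)

The 1 potassium counter-ion carries a total charge of +1, so each complex ion is 1−.
Ligand charges: 3×azido (-1 each), 1×ammine (neutral), 1×2,2'-bipyridine (neutral); total -3. So Ni + (-3) = 1−, giving Ni = +2.
The complex ion is anionic, so nickel takes the -ate form nickelate(II).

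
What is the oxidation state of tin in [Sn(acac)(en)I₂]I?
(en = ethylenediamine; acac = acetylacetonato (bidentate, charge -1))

+4

1 iodide outside the brackets (-1 each) → the complex ion is 1+.
Ligand charges: 1×en neutral; 2×I = -2; 1×acac = -1; sum -3.
Sn + (-3) = 1+ ⇒ Sn is +4.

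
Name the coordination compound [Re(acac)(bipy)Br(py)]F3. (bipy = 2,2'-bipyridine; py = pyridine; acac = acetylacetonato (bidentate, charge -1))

The 3 fluoride counter-ions carry a total charge of -3, so each complex ion is 3+.
Ligand charges: 1×2,2'-bipyridine (neutral), 1×pyridine (neutral), 1×bromo (-1 each), 1×acetylacetonato (-1 each); total -2. So Re + (-2) = 3+, giving Re = +5.
Ligands are named alphabetically: acetylacetonato before bipyridine before bromo before pyridine.

(acetylacetonato)(2,2'-bipyridine)bromo(pyridine)rhenium(V) fluoride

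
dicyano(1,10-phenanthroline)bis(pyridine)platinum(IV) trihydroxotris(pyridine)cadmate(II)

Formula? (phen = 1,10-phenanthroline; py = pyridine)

[Pt(CN)2(phen)(py)2][Cd(OH)3(py)3]2

Cation [Pt…]: ligand charges -2, Pt(IV) ⇒ ion charge 2+.
Anion [Cd…]: ligand charges -3, Cd(II) ⇒ ion charge 1−.
One 2+ cation requires 2 of the 1− anion.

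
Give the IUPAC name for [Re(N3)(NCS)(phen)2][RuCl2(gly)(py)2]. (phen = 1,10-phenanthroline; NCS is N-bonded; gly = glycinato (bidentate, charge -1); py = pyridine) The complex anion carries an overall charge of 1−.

azidoisothiocyanatobis(1,10-phenanthroline)rhenium(III) dichloro(glycinato)bis(pyridine)ruthenate(II)

The complex anion is given as 1−; its ligand charges sum to -3, so Ru = +2.
A 1:1 salt means the cation carries the equal and opposite charge, 1+.
Cation: ligand charges sum to -2; for the ion to be 1+, Re = +3.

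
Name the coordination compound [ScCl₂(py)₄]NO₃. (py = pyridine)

The 1 nitrate counter-ion carries a total charge of -1, so each complex ion is 1+.
Ligand charges: 4×pyridine (neutral), 2×chloro (-1 each); total -2. So Sc + (-2) = 1+, giving Sc = +3.
Ligands are named alphabetically: chloro before pyridine.

dichlorotetrakis(pyridine)scandium(III) nitrate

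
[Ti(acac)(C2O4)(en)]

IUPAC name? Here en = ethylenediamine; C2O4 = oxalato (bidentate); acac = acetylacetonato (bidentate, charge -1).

(acetylacetonato)(ethylenediamine)oxalatotitanium(III)

There is no counter-ion, so the complex is neutral overall.
Ligand charges: 1×ethylenediamine (neutral), 1×oxalato (-2 each), 1×acetylacetonato (-1 each); total -3. So Ti + (-3) = 0, giving Ti = +3.
Ligands are named alphabetically: acetylacetonato before ethylenediamine before oxalato.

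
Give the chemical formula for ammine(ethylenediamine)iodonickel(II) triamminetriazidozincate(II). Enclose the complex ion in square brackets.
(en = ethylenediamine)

Cation [Ni…]: ligand charges -1, Ni(II) ⇒ ion charge 1+.
Anion [Zn…]: ligand charges -3, Zn(II) ⇒ ion charge 1−.

[Ni(en)I(NH3)][Zn(N3)3(NH3)3]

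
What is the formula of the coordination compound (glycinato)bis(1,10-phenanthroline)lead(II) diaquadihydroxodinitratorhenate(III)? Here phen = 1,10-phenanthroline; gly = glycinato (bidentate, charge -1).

[Pb(gly)(phen)2][Re(H2O)2(NO3)2(OH)2]

Cation [Pb…]: ligand charges -1, Pb(II) ⇒ ion charge 1+.
Anion [Re…]: ligand charges -4, Re(III) ⇒ ion charge 1−.
One 1+ cation balances one 1− anion.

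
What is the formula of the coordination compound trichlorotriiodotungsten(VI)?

Ligands: 3 chloro (Cl, -1), 3 iodo (I, -1). Ligand charge sum = -6.
With W in oxidation state +6, the complex ion is [W...].

[WCl3I3]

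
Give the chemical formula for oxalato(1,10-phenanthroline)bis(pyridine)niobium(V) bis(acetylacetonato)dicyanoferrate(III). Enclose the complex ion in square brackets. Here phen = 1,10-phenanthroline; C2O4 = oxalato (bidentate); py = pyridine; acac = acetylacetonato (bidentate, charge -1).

Cation [Nb…]: ligand charges -2, Nb(V) ⇒ ion charge 3+.
Anion [Fe…]: ligand charges -4, Fe(III) ⇒ ion charge 1−.
One 3+ cation requires 3 of the 1− anion.

[Nb(C2O4)(phen)(py)2][Fe(acac)2(CN)2]3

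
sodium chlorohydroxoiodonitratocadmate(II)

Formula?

Ligands: 1 hydroxo (OH, -1), 1 chloro (Cl, -1), 1 nitrato (NO3, -1), 1 iodo (I, -1). Ligand charge sum = -4.
Charge balance with sodium (+1) requires 1 complex ion per 2 sodium.

Na2[CdClI(NO3)(OH)]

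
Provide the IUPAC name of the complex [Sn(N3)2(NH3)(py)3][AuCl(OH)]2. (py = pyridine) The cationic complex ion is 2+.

amminediazidotris(pyridine)tin(IV) chlorohydroxoaurate(I)

The complex cation is given as 2+; its ligand charges sum to -2, so Sn = +4.
With 2 anions per cation, each anion must be 2/2 = 1−.
Anion: ligand charges sum to -2; for the ion to be 1−, Au = +1.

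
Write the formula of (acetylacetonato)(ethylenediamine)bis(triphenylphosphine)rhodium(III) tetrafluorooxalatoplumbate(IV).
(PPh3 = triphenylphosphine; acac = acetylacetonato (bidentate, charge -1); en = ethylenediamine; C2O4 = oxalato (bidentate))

Cation [Rh…]: ligand charges -1, Rh(III) ⇒ ion charge 2+.
Anion [Pb…]: ligand charges -6, Pb(IV) ⇒ ion charge 2−.

[Rh(acac)(en)(PPh3)2][Pb(C2O4)F4]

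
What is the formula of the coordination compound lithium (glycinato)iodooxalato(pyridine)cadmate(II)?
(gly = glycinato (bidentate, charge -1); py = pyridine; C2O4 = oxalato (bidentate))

Li2[Cd(C2O4)(gly)I(py)]

Ligands: 1 glycinato (gly, -1), 1 pyridine (py, neutral), 1 iodo (I, -1), 1 oxalato (C2O4, -2). Ligand charge sum = -4.
With Cd in oxidation state +2, the complex ion is [Cd...]^2−.
Charge balance with lithium (+1) requires 1 complex ion per 2 lithium.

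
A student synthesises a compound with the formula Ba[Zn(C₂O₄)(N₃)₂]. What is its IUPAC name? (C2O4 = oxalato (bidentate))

The 1 barium counter-ion carries a total charge of +2, so each complex ion is 2−.
Ligand charges: 1×oxalato (-2 each), 2×azido (-1 each); total -4. So Zn + (-4) = 2−, giving Zn = +2.
Ligands are named alphabetically: azido before oxalato.
The complex ion is anionic, so zinc takes the -ate form zincate(II).

barium diazidooxalatozincate(II)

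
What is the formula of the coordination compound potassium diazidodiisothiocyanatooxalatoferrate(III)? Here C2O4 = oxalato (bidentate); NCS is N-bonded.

Ligands: 1 oxalato (C2O4, -2), 2 isothiocyanato (NCS, -1), 2 azido (N3, -1). Ligand charge sum = -6.
Charge balance with potassium (+1) requires 1 complex ion per 3 potassium.

K3[Fe(C2O4)(N3)2(NCS)2]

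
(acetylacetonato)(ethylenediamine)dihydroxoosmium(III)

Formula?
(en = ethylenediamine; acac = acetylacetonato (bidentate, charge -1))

[Os(acac)(en)(OH)2]

Ligands: 1 ethylenediamine (en, neutral), 2 hydroxo (OH, -1), 1 acetylacetonato (acac, -1). Ligand charge sum = -3.
With Os in oxidation state +3, the complex ion is [Os...].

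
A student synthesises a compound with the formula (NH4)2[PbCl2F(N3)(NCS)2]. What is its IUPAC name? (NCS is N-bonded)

The 2 ammonium counter-ions carry a total charge of +2, so each complex ion is 2−.
Ligand charges: 2×chloro (-1 each), 1×azido (-1 each), 2×isothiocyanato (-1 each), 1×fluoro (-1 each); total -6. So Pb + (-6) = 2−, giving Pb = +4.
Ligands are named alphabetically: azido before chloro before fluoro before isothiocyanato.
The complex ion is anionic, so lead takes the -ate form plumbate(IV).

ammonium azidodichlorofluorodiisothiocyanatoplumbate(IV)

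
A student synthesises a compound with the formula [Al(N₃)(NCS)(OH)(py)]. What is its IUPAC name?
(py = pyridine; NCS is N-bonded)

There is no counter-ion, so the complex is neutral overall.
Ligand charges: 1×azido (-1 each), 1×hydroxo (-1 each), 1×pyridine (neutral), 1×isothiocyanato (-1 each); total -3. So Al + (-3) = 0, giving Al = +3.
Ligands are named alphabetically: azido before hydroxo before isothiocyanato before pyridine.

azidohydroxoisothiocyanato(pyridine)aluminium(III)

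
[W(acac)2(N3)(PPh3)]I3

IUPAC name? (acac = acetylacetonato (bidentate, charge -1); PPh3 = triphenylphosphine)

The 3 iodide counter-ions carry a total charge of -3, so each complex ion is 3+.
Ligand charges: 1×azido (-1 each), 2×acetylacetonato (-1 each), 1×triphenylphosphine (neutral); total -3. So W + (-3) = 3+, giving W = +6.
Ligands are named alphabetically: acetylacetonato before azido before triphenylphosphine.

bis(acetylacetonato)azido(triphenylphosphine)tungsten(VI) iodide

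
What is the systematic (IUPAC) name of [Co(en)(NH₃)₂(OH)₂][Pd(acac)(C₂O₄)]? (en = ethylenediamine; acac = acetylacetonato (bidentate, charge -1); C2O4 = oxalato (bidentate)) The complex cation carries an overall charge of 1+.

diammine(ethylenediamine)dihydroxocobalt(III) (acetylacetonato)oxalatopalladate(II)

Both ions are complex: the cation is named first with the plain metal name, the anion second with the -ate form; each ion's ligands are alphabetised independently.
The complex cation is given as 1+; its ligand charges sum to -2, so Co = +3.
A 1:1 salt means the anion carries the equal and opposite charge, 1−.
Anion: ligand charges sum to -3; for the ion to be 1−, Pd = +2.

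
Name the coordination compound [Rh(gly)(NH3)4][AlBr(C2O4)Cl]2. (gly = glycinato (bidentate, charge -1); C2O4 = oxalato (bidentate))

Aluminium is always +3 in its complexes; the anion's ligand charges sum to -4, so the complex anion is 1−.
With 2 anions per cation, the cation must be 2×1 = 2+.
Cation: ligand charges sum to -1; for the ion to be 2+, Rh = +3.

tetraammine(glycinato)rhodium(III) bromochlorooxalatoaluminate(III)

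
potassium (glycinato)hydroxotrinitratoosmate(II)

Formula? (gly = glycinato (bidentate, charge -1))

Ligands: 1 hydroxo (OH, -1), 1 glycinato (gly, -1), 3 nitrato (NO3, -1). Ligand charge sum = -5.
Charge balance with potassium (+1) requires 1 complex ion per 3 potassium.

K3[Os(gly)(NO3)3(OH)]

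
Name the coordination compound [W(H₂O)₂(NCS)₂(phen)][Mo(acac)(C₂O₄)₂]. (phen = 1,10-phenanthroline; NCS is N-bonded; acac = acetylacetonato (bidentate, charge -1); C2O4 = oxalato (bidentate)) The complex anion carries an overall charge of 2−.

diaquadiisothiocyanato(1,10-phenanthroline)tungsten(IV) (acetylacetonato)dioxalatomolybdate(III)

Both ions are complex: the cation is named first with the plain metal name, the anion second with the -ate form; each ion's ligands are alphabetised independently.
The complex anion is given as 2−; its ligand charges sum to -5, so Mo = +3.
A 1:1 salt means the cation carries the equal and opposite charge, 2+.
Cation: ligand charges sum to -2; for the ion to be 2+, W = +4.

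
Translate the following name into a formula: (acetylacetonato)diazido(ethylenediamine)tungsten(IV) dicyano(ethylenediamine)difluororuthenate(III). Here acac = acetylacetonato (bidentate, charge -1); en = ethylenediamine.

Cation [W…]: ligand charges -3, W(IV) ⇒ ion charge 1+.
Anion [Ru…]: ligand charges -4, Ru(III) ⇒ ion charge 1−.
One 1+ cation balances one 1− anion.

[W(acac)(en)(N3)2][Ru(CN)2(en)F2]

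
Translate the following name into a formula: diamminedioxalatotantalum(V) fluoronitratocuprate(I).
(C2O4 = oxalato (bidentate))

[Ta(C2O4)2(NH3)2][CuF(NO3)]

Cation [Ta…]: ligand charges -4, Ta(V) ⇒ ion charge 1+.
Anion [Cu…]: ligand charges -2, Cu(I) ⇒ ion charge 1−.
One 1+ cation balances one 1− anion.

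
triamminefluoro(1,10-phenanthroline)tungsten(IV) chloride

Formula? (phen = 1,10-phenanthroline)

Ligands: 1 fluoro (F, -1), 1 1,10-phenanthroline (phen, neutral), 3 ammine (NH3, neutral). Ligand charge sum = -1.
With W in oxidation state +4, the complex ion is [W...]^3+.
Charge balance with chloride (-1) requires 1 complex ion per 3 chloride.

[WF(NH3)3(phen)]Cl3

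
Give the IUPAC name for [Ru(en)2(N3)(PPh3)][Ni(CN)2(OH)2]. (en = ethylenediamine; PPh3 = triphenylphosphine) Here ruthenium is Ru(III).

azidobis(ethylenediamine)(triphenylphosphine)ruthenium(III) dicyanodihydroxonickelate(II)

Both ions are complex: the cation is named first with the plain metal name, the anion second with the -ate form; each ion's ligands are alphabetised independently.
Ru is given as +3; the cation's ligand charges sum to -1, so the complex cation is 2+.
A 1:1 salt means the anion carries the equal and opposite charge, 2−.
Anion: ligand charges sum to -4; for the ion to be 2−, Ni = +2.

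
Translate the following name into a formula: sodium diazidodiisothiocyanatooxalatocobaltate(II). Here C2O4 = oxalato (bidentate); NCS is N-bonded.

Na4[Co(C2O4)(N3)2(NCS)2]

Ligands: 1 oxalato (C2O4, -2), 2 isothiocyanato (NCS, -1), 2 azido (N3, -1). Ligand charge sum = -6.
Charge balance with sodium (+1) requires 1 complex ion per 4 sodium.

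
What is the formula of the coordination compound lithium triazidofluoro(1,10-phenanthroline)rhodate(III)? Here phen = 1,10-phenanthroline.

Li[RhF(N3)3(phen)]

Ligands: 1 1,10-phenanthroline (phen, neutral), 1 fluoro (F, -1), 3 azido (N3, -1). Ligand charge sum = -4.
Charge balance with lithium (+1) requires 1 complex ion per 1 lithium.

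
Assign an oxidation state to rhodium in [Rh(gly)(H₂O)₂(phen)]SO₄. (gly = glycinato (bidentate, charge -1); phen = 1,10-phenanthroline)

1 sulfate outside the brackets (-2 each) → the complex ion is 2+.
Ligand charges: 2×H2O neutral; 1×gly = -1; 1×phen neutral; sum -1.
Rh + (-1) = 2+ ⇒ Rh is +3.

+3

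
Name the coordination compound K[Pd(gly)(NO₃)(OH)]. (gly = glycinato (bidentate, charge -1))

potassium (glycinato)hydroxonitratopalladate(II)

The 1 potassium counter-ion carries a total charge of +1, so each complex ion is 1−.
Ligand charges: 1×hydroxo (-1 each), 1×glycinato (-1 each), 1×nitrato (-1 each); total -3. So Pd + (-3) = 1−, giving Pd = +2.
Ligands are named alphabetically: glycinato before hydroxo before nitrato.
The complex ion is anionic, so palladium takes the -ate form palladate(II).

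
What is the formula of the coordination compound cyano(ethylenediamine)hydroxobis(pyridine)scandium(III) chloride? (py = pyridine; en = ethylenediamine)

[Sc(CN)(en)(OH)(py)2]Cl

Ligands: 2 pyridine (py, neutral), 1 hydroxo (OH, -1), 1 ethylenediamine (en, neutral), 1 cyano (CN, -1). Ligand charge sum = -2.
With Sc in oxidation state +3, the complex ion is [Sc...]^1+.
Charge balance with chloride (-1) requires 1 complex ion per 1 chloride.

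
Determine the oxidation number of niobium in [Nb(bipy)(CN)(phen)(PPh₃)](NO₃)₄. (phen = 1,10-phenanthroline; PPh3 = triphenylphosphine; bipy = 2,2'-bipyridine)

4 nitrate outside the brackets (-1 each) → the complex ion is 4+.
Ligand charges: 1×phen neutral; 1×PPh3 neutral; 1×CN = -1; 1×bipy neutral; sum -1.
Nb + (-1) = 4+ ⇒ Nb is +5.

+5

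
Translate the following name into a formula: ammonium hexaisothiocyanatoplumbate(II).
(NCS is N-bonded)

Ligands: 6 isothiocyanato (NCS, -1). Ligand charge sum = -6.
With Pb in oxidation state +2, the complex ion is [Pb...]^4−.
Charge balance with ammonium (+1) requires 1 complex ion per 4 ammonium.

(NH4)4[Pb(NCS)6]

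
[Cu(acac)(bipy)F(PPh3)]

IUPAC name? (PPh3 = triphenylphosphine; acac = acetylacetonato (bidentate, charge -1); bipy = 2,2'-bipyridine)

There is no counter-ion, so the complex is neutral overall.
Ligand charges: 1×fluoro (-1 each), 1×triphenylphosphine (neutral), 1×acetylacetonato (-1 each), 1×2,2'-bipyridine (neutral); total -2. So Cu + (-2) = 0, giving Cu = +2.
Ligands are named alphabetically: acetylacetonato before bipyridine before fluoro before triphenylphosphine.

(acetylacetonato)(2,2'-bipyridine)fluoro(triphenylphosphine)copper(II)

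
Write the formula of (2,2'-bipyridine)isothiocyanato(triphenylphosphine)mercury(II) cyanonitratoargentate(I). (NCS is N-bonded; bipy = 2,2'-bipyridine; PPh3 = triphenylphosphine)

Cation [Hg…]: ligand charges -1, Hg(II) ⇒ ion charge 1+.
Anion [Ag…]: ligand charges -2, Ag(I) ⇒ ion charge 1−.
One 1+ cation balances one 1− anion.

[Hg(bipy)(NCS)(PPh3)][Ag(CN)(NO3)]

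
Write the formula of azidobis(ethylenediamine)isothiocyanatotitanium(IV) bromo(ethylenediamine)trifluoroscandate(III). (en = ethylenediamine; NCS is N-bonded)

[Ti(en)2(N3)(NCS)][ScBr(en)F3]2

Cation [Ti…]: ligand charges -2, Ti(IV) ⇒ ion charge 2+.
Anion [Sc…]: ligand charges -4, Sc(III) ⇒ ion charge 1−.
One 2+ cation requires 2 of the 1− anion.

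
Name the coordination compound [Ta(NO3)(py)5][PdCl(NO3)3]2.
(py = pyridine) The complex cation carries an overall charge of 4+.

The complex cation is given as 4+; its ligand charges sum to -1, so Ta = +5.
With 2 anions per cation, each anion must be 4/2 = 2−.
Anion: ligand charges sum to -4; for the ion to be 2−, Pd = +2.

nitratopentakis(pyridine)tantalum(V) chlorotrinitratopalladate(II)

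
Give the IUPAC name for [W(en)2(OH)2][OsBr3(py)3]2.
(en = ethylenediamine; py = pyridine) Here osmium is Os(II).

bis(ethylenediamine)dihydroxotungsten(IV) tribromotris(pyridine)osmate(II)

Both ions are complex: the cation is named first with the plain metal name, the anion second with the -ate form; each ion's ligands are alphabetised independently.
Os is given as +2; the anion's ligand charges sum to -3, so the complex anion is 1−.
With 2 anions per cation, the cation must be 2×1 = 2+.
Cation: ligand charges sum to -2; for the ion to be 2+, W = +4.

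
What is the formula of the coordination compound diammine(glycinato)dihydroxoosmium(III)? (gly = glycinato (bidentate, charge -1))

[Os(gly)(NH3)2(OH)2]

Ligands: 2 ammine (NH3, neutral), 1 glycinato (gly, -1), 2 hydroxo (OH, -1). Ligand charge sum = -3.
With Os in oxidation state +3, the complex ion is [Os...].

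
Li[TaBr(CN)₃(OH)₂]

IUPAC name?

The 1 lithium counter-ion carries a total charge of +1, so each complex ion is 1−.
Ligand charges: 3×cyano (-1 each), 1×bromo (-1 each), 2×hydroxo (-1 each); total -6. So Ta + (-6) = 1−, giving Ta = +5.
The complex ion is anionic, so tantalum takes the -ate form tantalate(V).

lithium bromotricyanodihydroxotantalate(V)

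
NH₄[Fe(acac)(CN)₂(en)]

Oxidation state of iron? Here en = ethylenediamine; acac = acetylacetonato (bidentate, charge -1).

+2

1 ammonium outside the brackets (+1 each) → the complex ion is 1−.
Ligand charges: 2×CN = -2; 1×en neutral; 1×acac = -1; sum -3.
Fe + (-3) = 1− ⇒ Fe is +2.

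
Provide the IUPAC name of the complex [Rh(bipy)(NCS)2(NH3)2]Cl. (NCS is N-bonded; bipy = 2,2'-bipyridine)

The 1 chloride counter-ion carries a total charge of -1, so each complex ion is 1+.
Ligand charges: 2×isothiocyanato (-1 each), 2×ammine (neutral), 1×2,2'-bipyridine (neutral); total -2. So Rh + (-2) = 1+, giving Rh = +3.
Ligands are named alphabetically: ammine before bipyridine before isothiocyanato.

diammine(2,2'-bipyridine)diisothiocyanatorhodium(III) chloride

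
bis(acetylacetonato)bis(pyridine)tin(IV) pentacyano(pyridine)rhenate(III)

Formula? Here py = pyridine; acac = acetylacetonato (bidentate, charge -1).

[Sn(acac)2(py)2][Re(CN)5(py)]

Cation [Sn…]: ligand charges -2, Sn(IV) ⇒ ion charge 2+.
Anion [Re…]: ligand charges -5, Re(III) ⇒ ion charge 2−.
One 2+ cation balances one 2− anion.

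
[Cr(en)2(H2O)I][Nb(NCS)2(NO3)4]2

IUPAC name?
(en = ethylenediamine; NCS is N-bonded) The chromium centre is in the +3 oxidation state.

aquabis(ethylenediamine)iodochromium(III) diisothiocyanatotetranitratoniobate(V)

Both ions are complex: the cation is named first with the plain metal name, the anion second with the -ate form; each ion's ligands are alphabetised independently.
Cr is given as +3; the cation's ligand charges sum to -1, so the complex cation is 2+.
With 2 anions per cation, each anion must be 2/2 = 1−.
Anion: ligand charges sum to -6; for the ion to be 1−, Nb = +5.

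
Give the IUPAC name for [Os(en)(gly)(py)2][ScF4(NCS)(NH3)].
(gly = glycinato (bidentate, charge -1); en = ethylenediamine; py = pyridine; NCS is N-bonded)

Both ions are complex: the cation is named first with the plain metal name, the anion second with the -ate form; each ion's ligands are alphabetised independently.
Scandium is always +3 in its complexes; the anion's ligand charges sum to -5, so the complex anion is 2−.
A 1:1 salt means the cation carries the equal and opposite charge, 2+.
Cation: ligand charges sum to -1; for the ion to be 2+, Os = +3.

(ethylenediamine)(glycinato)bis(pyridine)osmium(III) amminetetrafluoroisothiocyanatoscandate(III)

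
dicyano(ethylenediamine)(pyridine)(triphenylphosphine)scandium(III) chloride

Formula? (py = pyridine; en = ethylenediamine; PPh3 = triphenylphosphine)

[Sc(CN)2(en)(PPh3)(py)]Cl

Ligands: 1 pyridine (py, neutral), 1 ethylenediamine (en, neutral), 1 triphenylphosphine (PPh3, neutral), 2 cyano (CN, -1). Ligand charge sum = -2.
Charge balance with chloride (-1) requires 1 complex ion per 1 chloride.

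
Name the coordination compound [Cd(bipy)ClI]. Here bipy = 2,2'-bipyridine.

There is no counter-ion, so the complex is neutral overall.
Ligand charges: 1×iodo (-1 each), 1×chloro (-1 each), 1×2,2'-bipyridine (neutral); total -2. So Cd + (-2) = 0, giving Cd = +2.
Ligands are named alphabetically: bipyridine before chloro before iodo.

(2,2'-bipyridine)chloroiodocadmium(II)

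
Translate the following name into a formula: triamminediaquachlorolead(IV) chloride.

[PbCl(H2O)2(NH3)3]Cl3

Ligands: 2 aqua (H2O, neutral), 1 chloro (Cl, -1), 3 ammine (NH3, neutral). Ligand charge sum = -1.
Charge balance with chloride (-1) requires 1 complex ion per 3 chloride.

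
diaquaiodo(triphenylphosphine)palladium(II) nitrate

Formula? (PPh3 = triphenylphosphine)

[Pd(H2O)2I(PPh3)]NO3

Ligands: 2 aqua (H2O, neutral), 1 iodo (I, -1), 1 triphenylphosphine (PPh3, neutral). Ligand charge sum = -1.
With Pd in oxidation state +2, the complex ion is [Pd...]^1+.
Charge balance with nitrate (-1) requires 1 complex ion per 1 nitrate.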